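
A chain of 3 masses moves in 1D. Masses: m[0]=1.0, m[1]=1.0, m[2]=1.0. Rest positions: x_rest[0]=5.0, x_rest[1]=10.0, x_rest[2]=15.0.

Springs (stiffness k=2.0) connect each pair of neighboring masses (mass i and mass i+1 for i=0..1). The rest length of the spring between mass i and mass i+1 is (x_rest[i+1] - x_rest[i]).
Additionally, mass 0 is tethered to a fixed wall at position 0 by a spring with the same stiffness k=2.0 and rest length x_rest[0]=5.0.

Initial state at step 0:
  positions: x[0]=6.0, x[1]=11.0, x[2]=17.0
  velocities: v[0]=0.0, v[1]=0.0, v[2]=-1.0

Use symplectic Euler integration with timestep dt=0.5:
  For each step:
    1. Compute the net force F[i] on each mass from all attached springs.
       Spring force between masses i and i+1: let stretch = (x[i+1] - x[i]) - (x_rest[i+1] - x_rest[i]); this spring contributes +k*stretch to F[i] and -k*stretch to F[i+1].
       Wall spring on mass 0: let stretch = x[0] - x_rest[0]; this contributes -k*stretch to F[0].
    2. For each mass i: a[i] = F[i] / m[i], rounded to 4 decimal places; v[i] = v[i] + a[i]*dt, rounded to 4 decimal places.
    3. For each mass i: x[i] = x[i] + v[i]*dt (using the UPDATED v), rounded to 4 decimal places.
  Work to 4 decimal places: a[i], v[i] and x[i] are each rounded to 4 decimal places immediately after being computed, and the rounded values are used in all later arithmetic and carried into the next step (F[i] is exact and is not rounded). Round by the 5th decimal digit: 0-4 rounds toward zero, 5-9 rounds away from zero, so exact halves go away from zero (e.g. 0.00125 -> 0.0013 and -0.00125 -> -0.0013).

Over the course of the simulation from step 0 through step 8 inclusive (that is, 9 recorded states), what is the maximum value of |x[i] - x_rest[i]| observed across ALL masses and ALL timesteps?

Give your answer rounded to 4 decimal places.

Step 0: x=[6.0000 11.0000 17.0000] v=[0.0000 0.0000 -1.0000]
Step 1: x=[5.5000 11.5000 16.0000] v=[-1.0000 1.0000 -2.0000]
Step 2: x=[5.2500 11.2500 15.2500] v=[-0.5000 -0.5000 -1.5000]
Step 3: x=[5.3750 10.0000 15.0000] v=[0.2500 -2.5000 -0.5000]
Step 4: x=[5.1250 8.9375 14.7500] v=[-0.5000 -2.1250 -0.5000]
Step 5: x=[4.2188 8.8750 14.0938] v=[-1.8125 -0.1250 -1.3125]
Step 6: x=[3.5313 9.0938 13.3282] v=[-1.3751 0.4376 -1.5313]
Step 7: x=[3.8594 8.6486 12.9454] v=[0.6561 -0.8905 -0.7657]
Step 8: x=[4.6524 7.9572 12.9142] v=[1.5859 -1.3829 -0.0625]
Max displacement = 2.0858

Answer: 2.0858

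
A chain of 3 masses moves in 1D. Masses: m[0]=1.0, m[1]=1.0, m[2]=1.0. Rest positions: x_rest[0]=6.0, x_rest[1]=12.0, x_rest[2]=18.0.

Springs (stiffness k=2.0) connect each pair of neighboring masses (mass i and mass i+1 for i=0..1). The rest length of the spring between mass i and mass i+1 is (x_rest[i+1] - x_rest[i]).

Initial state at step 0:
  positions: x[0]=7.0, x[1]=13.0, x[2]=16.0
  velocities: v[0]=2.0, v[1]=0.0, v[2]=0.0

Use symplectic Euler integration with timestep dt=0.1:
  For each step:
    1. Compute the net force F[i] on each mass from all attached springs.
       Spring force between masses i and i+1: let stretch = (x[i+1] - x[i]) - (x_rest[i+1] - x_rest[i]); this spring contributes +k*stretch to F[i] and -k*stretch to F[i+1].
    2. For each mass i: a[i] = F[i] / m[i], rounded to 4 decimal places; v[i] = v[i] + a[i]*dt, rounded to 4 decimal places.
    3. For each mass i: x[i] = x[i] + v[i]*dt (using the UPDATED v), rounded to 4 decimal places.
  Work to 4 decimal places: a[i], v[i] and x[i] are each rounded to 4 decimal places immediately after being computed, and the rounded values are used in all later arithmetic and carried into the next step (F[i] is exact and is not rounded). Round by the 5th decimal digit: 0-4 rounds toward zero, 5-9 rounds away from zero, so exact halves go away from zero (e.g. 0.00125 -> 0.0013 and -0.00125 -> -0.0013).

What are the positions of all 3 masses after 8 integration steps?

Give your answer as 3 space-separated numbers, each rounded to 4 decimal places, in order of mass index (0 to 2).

Step 0: x=[7.0000 13.0000 16.0000] v=[2.0000 0.0000 0.0000]
Step 1: x=[7.2000 12.9400 16.0600] v=[2.0000 -0.6000 0.6000]
Step 2: x=[7.3948 12.8276 16.1776] v=[1.9480 -1.1240 1.1760]
Step 3: x=[7.5783 12.6735 16.3482] v=[1.8346 -1.5406 1.7060]
Step 4: x=[7.7437 12.4910 16.5653] v=[1.6536 -1.8247 2.1711]
Step 5: x=[7.8840 12.2951 16.8209] v=[1.4031 -1.9593 2.5562]
Step 6: x=[7.9925 12.1015 17.1060] v=[1.0853 -1.9364 2.8510]
Step 7: x=[8.0632 11.9258 17.4110] v=[0.7071 -1.7573 3.0501]
Step 8: x=[8.0912 11.7825 17.7263] v=[0.2796 -1.4328 3.1531]

Answer: 8.0912 11.7825 17.7263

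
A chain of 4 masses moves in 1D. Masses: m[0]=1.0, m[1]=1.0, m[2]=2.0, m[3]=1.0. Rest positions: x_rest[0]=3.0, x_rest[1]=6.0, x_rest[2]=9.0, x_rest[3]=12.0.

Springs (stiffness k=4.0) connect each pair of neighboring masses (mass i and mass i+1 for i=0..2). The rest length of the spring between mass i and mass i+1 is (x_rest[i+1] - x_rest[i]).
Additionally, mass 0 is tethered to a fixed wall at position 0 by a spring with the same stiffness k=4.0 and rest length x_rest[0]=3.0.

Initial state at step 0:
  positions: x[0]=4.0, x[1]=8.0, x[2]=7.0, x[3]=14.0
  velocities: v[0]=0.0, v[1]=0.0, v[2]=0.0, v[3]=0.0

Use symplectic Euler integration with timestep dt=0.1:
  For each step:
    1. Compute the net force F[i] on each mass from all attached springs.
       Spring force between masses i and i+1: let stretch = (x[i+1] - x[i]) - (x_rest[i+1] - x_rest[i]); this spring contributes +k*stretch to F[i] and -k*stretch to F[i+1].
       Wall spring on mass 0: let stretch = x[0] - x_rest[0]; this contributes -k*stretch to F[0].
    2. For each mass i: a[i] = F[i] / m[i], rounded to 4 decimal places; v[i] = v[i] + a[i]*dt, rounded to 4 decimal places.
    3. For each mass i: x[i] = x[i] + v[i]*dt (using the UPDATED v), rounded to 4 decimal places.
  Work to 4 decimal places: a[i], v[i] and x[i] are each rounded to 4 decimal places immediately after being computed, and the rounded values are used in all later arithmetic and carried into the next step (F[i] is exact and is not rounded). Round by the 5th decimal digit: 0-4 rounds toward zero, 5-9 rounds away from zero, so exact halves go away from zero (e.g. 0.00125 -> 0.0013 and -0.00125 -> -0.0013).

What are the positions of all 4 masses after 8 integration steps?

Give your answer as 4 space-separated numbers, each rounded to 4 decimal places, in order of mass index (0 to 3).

Answer: 2.9248 4.4263 10.4228 10.4834

Derivation:
Step 0: x=[4.0000 8.0000 7.0000 14.0000] v=[0.0000 0.0000 0.0000 0.0000]
Step 1: x=[4.0000 7.8000 7.1600 13.8400] v=[0.0000 -2.0000 1.6000 -1.6000]
Step 2: x=[3.9920 7.4224 7.4664 13.5328] v=[-0.0800 -3.7760 3.0640 -3.0720]
Step 3: x=[3.9615 6.9093 7.8933 13.1029] v=[-0.3046 -5.1306 4.2685 -4.2986]
Step 4: x=[3.8905 6.3177 8.4047 12.5847] v=[-0.7101 -5.9161 5.1136 -5.1824]
Step 5: x=[3.7610 5.7125 8.9579 12.0193] v=[-1.2954 -6.0522 5.5322 -5.6544]
Step 6: x=[3.5591 5.1590 9.5074 11.4514] v=[-2.0192 -5.5346 5.4954 -5.6790]
Step 7: x=[3.2788 4.7155 10.0089 10.9257] v=[-2.8029 -4.4352 5.0145 -5.2566]
Step 8: x=[2.9248 4.4263 10.4228 10.4834] v=[-3.5397 -2.8925 4.1392 -4.4233]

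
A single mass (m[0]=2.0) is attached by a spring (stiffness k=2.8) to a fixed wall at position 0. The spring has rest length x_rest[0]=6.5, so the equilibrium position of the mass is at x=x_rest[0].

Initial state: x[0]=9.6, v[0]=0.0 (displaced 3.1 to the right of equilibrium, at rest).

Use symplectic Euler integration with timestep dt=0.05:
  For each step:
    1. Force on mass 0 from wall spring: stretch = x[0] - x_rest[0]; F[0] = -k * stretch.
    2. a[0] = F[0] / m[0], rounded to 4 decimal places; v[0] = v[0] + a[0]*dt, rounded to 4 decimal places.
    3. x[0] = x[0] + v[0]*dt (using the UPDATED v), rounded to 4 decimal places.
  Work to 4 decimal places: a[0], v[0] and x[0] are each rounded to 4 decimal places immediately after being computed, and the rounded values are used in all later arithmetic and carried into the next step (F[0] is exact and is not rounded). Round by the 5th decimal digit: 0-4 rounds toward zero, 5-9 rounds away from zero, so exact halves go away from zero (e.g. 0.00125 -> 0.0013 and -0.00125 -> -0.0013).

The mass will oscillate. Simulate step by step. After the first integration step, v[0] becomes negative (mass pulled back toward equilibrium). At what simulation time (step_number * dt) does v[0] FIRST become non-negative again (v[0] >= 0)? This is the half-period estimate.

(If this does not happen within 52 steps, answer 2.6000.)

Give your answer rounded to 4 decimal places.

Answer: 2.6000

Derivation:
Step 0: x=[9.6000] v=[0.0000]
Step 1: x=[9.5892] v=[-0.2170]
Step 2: x=[9.5675] v=[-0.4332]
Step 3: x=[9.5351] v=[-0.6479]
Step 4: x=[9.4921] v=[-0.8604]
Step 5: x=[9.4386] v=[-1.0698]
Step 6: x=[9.3748] v=[-1.2755]
Step 7: x=[9.3010] v=[-1.4767]
Step 8: x=[9.2174] v=[-1.6728]
Step 9: x=[9.1243] v=[-1.8630]
Step 10: x=[9.0220] v=[-2.0467]
Step 11: x=[8.9108] v=[-2.2232]
Step 12: x=[8.7912] v=[-2.3920]
Step 13: x=[8.6636] v=[-2.5524]
Step 14: x=[8.5284] v=[-2.7039]
Step 15: x=[8.3861] v=[-2.8459]
Step 16: x=[8.2372] v=[-2.9779]
Step 17: x=[8.0822] v=[-3.0995]
Step 18: x=[7.9217] v=[-3.2103]
Step 19: x=[7.7562] v=[-3.3098]
Step 20: x=[7.5863] v=[-3.3977]
Step 21: x=[7.4126] v=[-3.4737]
Step 22: x=[7.2357] v=[-3.5376]
Step 23: x=[7.0562] v=[-3.5891]
Step 24: x=[6.8748] v=[-3.6280]
Step 25: x=[6.6921] v=[-3.6542]
Step 26: x=[6.5087] v=[-3.6676]
Step 27: x=[6.3253] v=[-3.6682]
Step 28: x=[6.1425] v=[-3.6560]
Step 29: x=[5.9610] v=[-3.6310]
Step 30: x=[5.7813] v=[-3.5933]
Step 31: x=[5.6042] v=[-3.5430]
Step 32: x=[5.4302] v=[-3.4803]
Step 33: x=[5.2599] v=[-3.4054]
Step 34: x=[5.0940] v=[-3.3186]
Step 35: x=[4.9330] v=[-3.2202]
Step 36: x=[4.7775] v=[-3.1105]
Step 37: x=[4.6280] v=[-2.9899]
Step 38: x=[4.4851] v=[-2.8589]
Step 39: x=[4.3492] v=[-2.7179]
Step 40: x=[4.2208] v=[-2.5673]
Step 41: x=[4.1004] v=[-2.4078]
Step 42: x=[3.9884] v=[-2.2398]
Step 43: x=[3.8852] v=[-2.0640]
Step 44: x=[3.7912] v=[-1.8810]
Step 45: x=[3.7066] v=[-1.6914]
Step 46: x=[3.6318] v=[-1.4959]
Step 47: x=[3.5670] v=[-1.2951]
Step 48: x=[3.5125] v=[-1.0898]
Step 49: x=[3.4685] v=[-0.8807]
Step 50: x=[3.4351] v=[-0.6685]
Step 51: x=[3.4124] v=[-0.4540]
Step 52: x=[3.4005] v=[-0.2379]
v[0] did not become non-negative within 52 steps; using fallback time=2.6000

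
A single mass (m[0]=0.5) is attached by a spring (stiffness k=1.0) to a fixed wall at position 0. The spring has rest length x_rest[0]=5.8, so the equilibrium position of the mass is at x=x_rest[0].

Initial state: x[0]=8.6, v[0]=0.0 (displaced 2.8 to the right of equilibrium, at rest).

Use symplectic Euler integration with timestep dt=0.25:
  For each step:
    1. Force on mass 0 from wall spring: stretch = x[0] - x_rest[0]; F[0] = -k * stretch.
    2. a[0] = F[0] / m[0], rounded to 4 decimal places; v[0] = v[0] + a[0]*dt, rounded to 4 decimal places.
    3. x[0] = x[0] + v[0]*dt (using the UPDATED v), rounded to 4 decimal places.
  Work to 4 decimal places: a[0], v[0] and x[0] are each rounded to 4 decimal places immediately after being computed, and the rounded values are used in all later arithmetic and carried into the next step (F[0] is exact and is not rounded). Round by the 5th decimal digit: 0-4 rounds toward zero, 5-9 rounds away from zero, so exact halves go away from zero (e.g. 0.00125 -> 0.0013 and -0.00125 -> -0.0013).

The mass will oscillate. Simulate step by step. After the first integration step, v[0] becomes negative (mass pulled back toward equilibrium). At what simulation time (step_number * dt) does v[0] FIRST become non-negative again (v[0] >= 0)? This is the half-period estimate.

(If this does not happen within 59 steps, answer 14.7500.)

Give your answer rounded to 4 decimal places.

Step 0: x=[8.6000] v=[0.0000]
Step 1: x=[8.2500] v=[-1.4000]
Step 2: x=[7.5938] v=[-2.6250]
Step 3: x=[6.7133] v=[-3.5219]
Step 4: x=[5.7187] v=[-3.9786]
Step 5: x=[4.7342] v=[-3.9380]
Step 6: x=[3.8829] v=[-3.4051]
Step 7: x=[3.2713] v=[-2.4466]
Step 8: x=[2.9757] v=[-1.1823]
Step 9: x=[3.0332] v=[0.2299]
First v>=0 after going negative at step 9, time=2.2500

Answer: 2.2500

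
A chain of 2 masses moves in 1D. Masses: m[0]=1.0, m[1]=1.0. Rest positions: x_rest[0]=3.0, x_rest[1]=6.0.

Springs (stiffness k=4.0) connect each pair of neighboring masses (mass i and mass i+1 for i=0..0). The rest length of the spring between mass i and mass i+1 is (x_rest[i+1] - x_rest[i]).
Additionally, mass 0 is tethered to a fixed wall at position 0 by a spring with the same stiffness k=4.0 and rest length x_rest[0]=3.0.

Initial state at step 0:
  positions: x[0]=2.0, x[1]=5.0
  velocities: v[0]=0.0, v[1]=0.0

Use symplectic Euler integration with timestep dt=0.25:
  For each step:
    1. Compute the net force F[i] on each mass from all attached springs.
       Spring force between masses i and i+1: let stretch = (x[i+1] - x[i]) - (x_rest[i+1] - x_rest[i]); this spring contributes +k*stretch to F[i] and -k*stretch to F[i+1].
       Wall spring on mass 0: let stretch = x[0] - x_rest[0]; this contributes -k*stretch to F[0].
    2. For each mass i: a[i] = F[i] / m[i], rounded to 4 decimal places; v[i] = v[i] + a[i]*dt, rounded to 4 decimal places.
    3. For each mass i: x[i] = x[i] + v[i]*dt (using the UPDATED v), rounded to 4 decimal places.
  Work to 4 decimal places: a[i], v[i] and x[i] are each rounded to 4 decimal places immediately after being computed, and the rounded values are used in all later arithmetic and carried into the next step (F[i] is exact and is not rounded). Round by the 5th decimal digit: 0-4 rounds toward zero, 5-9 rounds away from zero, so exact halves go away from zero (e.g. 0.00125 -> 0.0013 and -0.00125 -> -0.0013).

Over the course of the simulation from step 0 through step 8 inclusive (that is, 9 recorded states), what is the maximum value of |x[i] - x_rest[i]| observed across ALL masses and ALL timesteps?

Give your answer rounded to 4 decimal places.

Answer: 1.1682

Derivation:
Step 0: x=[2.0000 5.0000] v=[0.0000 0.0000]
Step 1: x=[2.2500 5.0000] v=[1.0000 0.0000]
Step 2: x=[2.6250 5.0625] v=[1.5000 0.2500]
Step 3: x=[2.9531 5.2656] v=[1.3125 0.8125]
Step 4: x=[3.1211 5.6406] v=[0.6719 1.5000]
Step 5: x=[3.1387 6.1357] v=[0.0703 1.9805]
Step 6: x=[3.1209 6.6316] v=[-0.0714 1.9835]
Step 7: x=[3.2005 6.9998] v=[0.3184 1.4728]
Step 8: x=[3.4298 7.1682] v=[0.9172 0.6735]
Max displacement = 1.1682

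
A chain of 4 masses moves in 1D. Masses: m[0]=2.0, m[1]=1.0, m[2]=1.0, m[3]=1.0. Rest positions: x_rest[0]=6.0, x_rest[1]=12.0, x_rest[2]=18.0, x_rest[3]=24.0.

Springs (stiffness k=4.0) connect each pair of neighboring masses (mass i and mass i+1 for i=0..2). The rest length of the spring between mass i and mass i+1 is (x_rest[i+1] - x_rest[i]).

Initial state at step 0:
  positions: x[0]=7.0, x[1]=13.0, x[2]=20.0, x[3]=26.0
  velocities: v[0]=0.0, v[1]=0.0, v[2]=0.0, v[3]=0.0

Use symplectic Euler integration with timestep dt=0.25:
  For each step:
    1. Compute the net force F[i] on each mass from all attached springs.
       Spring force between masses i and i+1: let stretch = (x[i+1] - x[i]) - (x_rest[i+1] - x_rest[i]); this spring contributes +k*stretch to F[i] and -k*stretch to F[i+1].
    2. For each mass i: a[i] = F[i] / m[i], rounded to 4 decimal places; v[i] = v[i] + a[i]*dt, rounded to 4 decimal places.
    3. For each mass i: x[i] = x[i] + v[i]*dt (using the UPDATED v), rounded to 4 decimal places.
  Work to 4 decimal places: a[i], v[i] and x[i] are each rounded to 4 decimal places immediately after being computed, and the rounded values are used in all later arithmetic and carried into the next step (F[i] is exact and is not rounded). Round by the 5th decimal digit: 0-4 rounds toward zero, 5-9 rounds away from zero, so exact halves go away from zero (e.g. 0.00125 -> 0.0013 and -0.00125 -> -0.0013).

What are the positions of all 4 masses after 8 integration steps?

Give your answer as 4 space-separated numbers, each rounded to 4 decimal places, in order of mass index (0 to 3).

Step 0: x=[7.0000 13.0000 20.0000 26.0000] v=[0.0000 0.0000 0.0000 0.0000]
Step 1: x=[7.0000 13.2500 19.7500 26.0000] v=[0.0000 1.0000 -1.0000 0.0000]
Step 2: x=[7.0313 13.5625 19.4375 25.9375] v=[0.1250 1.2500 -1.2500 -0.2500]
Step 3: x=[7.1290 13.7110 19.2813 25.7500] v=[0.3906 0.5938 -0.6250 -0.7500]
Step 4: x=[7.2994 13.6065 19.3497 25.4453] v=[0.6816 -0.4179 0.2734 -1.2187]
Step 5: x=[7.5082 13.3611 19.5062 25.1167] v=[0.8352 -0.9818 0.6258 -1.3143]
Step 6: x=[7.6986 13.1887 19.5290 24.8855] v=[0.7617 -0.6896 0.0912 -0.9248]
Step 7: x=[7.8253 13.2289 19.3059 24.8152] v=[0.5068 0.1606 -0.8926 -0.2813]
Step 8: x=[7.8775 13.4374 18.9408 24.8676] v=[0.2086 0.8340 -1.4603 0.2094]

Answer: 7.8775 13.4374 18.9408 24.8676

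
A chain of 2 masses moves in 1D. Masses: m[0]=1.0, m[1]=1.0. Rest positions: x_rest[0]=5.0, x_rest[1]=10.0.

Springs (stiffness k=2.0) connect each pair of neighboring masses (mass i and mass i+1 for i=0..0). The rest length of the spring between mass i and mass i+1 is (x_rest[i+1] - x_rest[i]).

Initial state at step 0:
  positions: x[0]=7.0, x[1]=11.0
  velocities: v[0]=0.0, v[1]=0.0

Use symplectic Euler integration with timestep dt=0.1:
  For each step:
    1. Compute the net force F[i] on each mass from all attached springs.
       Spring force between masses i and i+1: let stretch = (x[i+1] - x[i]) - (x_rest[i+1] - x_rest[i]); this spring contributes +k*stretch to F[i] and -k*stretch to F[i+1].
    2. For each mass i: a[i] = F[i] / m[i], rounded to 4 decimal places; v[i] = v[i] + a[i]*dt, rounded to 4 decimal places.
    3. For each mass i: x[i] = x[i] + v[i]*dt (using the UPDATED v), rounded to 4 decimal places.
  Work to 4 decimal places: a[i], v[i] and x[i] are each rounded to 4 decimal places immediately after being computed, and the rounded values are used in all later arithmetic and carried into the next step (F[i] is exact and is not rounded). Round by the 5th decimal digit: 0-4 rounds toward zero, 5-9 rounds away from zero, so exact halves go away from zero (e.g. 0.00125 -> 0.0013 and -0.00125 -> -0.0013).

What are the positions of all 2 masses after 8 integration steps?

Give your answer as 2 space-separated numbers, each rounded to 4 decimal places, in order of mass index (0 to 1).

Step 0: x=[7.0000 11.0000] v=[0.0000 0.0000]
Step 1: x=[6.9800 11.0200] v=[-0.2000 0.2000]
Step 2: x=[6.9408 11.0592] v=[-0.3920 0.3920]
Step 3: x=[6.8840 11.1160] v=[-0.5683 0.5683]
Step 4: x=[6.8118 11.1882] v=[-0.7219 0.7219]
Step 5: x=[6.7271 11.2729] v=[-0.8466 0.8466]
Step 6: x=[6.6334 11.3666] v=[-0.9374 0.9374]
Step 7: x=[6.5343 11.4657] v=[-0.9908 0.9908]
Step 8: x=[6.4339 11.5662] v=[-1.0045 1.0045]

Answer: 6.4339 11.5662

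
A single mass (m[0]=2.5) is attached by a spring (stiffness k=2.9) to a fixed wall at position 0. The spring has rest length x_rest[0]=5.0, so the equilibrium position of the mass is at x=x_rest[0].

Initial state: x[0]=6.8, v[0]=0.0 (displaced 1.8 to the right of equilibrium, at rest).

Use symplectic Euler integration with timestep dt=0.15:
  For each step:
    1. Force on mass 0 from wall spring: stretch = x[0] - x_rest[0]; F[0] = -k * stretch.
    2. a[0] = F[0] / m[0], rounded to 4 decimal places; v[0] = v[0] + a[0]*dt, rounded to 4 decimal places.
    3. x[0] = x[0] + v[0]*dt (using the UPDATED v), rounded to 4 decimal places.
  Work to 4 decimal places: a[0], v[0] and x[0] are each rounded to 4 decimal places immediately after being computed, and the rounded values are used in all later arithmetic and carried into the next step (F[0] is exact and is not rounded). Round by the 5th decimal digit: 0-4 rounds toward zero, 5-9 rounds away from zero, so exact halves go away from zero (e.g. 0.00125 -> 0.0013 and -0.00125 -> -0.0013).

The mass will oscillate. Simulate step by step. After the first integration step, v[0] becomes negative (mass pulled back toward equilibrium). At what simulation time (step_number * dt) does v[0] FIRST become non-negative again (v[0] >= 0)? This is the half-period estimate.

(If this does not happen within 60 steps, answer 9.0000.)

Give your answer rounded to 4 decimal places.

Step 0: x=[6.8000] v=[0.0000]
Step 1: x=[6.7530] v=[-0.3132]
Step 2: x=[6.6603] v=[-0.6182]
Step 3: x=[6.5242] v=[-0.9071]
Step 4: x=[6.3484] v=[-1.1723]
Step 5: x=[6.1374] v=[-1.4069]
Step 6: x=[5.8967] v=[-1.6048]
Step 7: x=[5.6326] v=[-1.7608]
Step 8: x=[5.3520] v=[-1.8709]
Step 9: x=[5.0622] v=[-1.9321]
Step 10: x=[4.7708] v=[-1.9429]
Step 11: x=[4.4854] v=[-1.9030]
Step 12: x=[4.2134] v=[-1.8135]
Step 13: x=[3.9619] v=[-1.6766]
Step 14: x=[3.7375] v=[-1.4960]
Step 15: x=[3.5461] v=[-1.2763]
Step 16: x=[3.3926] v=[-1.0233]
Step 17: x=[3.2811] v=[-0.7436]
Step 18: x=[3.2144] v=[-0.4445]
Step 19: x=[3.1943] v=[-0.1338]
Step 20: x=[3.2214] v=[0.1804]
First v>=0 after going negative at step 20, time=3.0000

Answer: 3.0000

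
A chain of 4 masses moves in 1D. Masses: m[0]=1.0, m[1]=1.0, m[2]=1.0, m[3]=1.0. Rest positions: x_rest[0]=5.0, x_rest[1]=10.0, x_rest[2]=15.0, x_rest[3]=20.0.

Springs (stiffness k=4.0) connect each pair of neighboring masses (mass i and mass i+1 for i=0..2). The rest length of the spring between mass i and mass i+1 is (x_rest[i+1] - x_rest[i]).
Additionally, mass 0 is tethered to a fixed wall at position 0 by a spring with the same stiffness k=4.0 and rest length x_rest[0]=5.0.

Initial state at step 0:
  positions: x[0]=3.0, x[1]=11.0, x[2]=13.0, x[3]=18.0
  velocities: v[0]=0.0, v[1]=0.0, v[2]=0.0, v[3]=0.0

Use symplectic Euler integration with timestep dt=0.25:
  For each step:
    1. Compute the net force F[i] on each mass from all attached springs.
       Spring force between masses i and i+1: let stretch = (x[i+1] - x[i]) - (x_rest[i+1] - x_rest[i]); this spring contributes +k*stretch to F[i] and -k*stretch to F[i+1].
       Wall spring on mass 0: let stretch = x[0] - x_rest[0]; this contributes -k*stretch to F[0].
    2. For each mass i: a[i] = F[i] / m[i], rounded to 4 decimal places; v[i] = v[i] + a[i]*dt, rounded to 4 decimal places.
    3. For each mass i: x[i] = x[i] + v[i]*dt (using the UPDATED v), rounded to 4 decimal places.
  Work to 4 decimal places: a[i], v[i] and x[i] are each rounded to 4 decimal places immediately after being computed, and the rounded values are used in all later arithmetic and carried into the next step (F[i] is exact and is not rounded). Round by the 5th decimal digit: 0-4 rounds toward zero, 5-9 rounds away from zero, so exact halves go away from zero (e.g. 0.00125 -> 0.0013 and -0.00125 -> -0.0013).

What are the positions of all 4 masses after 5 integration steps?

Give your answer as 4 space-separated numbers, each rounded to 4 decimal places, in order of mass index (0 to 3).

Answer: 4.0186 9.9619 12.9756 19.9463

Derivation:
Step 0: x=[3.0000 11.0000 13.0000 18.0000] v=[0.0000 0.0000 0.0000 0.0000]
Step 1: x=[4.2500 9.5000 13.7500 18.0000] v=[5.0000 -6.0000 3.0000 0.0000]
Step 2: x=[5.7500 7.7500 14.5000 18.1875] v=[6.0000 -7.0000 3.0000 0.7500]
Step 3: x=[6.3125 7.1875 14.4844 18.7031] v=[2.2500 -2.2500 -0.0625 2.0625]
Step 4: x=[5.5156 8.2305 13.6992 19.4141] v=[-3.1875 4.1719 -3.1407 2.8438]
Step 5: x=[4.0186 9.9619 12.9756 19.9463] v=[-5.9882 6.9257 -2.8945 2.1289]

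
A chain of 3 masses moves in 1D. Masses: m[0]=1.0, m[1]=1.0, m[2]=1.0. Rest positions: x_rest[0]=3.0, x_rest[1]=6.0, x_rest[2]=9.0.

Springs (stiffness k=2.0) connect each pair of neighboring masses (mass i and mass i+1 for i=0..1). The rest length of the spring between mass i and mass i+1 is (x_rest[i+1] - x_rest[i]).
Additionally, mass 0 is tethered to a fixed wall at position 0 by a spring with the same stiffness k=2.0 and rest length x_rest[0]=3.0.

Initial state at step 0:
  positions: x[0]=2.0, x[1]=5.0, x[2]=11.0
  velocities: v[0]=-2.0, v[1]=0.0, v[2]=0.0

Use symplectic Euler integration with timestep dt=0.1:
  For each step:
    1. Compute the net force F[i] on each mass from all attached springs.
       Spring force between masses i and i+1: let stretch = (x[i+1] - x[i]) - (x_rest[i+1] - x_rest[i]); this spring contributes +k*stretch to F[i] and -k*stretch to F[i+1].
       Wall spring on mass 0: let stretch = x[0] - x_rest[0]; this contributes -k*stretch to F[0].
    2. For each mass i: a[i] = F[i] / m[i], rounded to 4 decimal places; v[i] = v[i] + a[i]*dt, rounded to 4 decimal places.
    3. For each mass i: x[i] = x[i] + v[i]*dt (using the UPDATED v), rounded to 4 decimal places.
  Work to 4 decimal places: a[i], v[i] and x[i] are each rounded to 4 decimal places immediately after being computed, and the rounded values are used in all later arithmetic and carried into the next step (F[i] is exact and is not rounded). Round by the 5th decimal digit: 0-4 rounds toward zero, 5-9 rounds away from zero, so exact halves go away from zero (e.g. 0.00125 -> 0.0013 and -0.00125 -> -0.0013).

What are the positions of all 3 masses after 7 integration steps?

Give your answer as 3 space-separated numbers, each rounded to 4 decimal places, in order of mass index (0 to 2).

Answer: 1.5949 6.1274 9.5907

Derivation:
Step 0: x=[2.0000 5.0000 11.0000] v=[-2.0000 0.0000 0.0000]
Step 1: x=[1.8200 5.0600 10.9400] v=[-1.8000 0.6000 -0.6000]
Step 2: x=[1.6684 5.1728 10.8224] v=[-1.5160 1.1280 -1.1760]
Step 3: x=[1.5535 5.3285 10.6518] v=[-1.1488 1.5570 -1.7059]
Step 4: x=[1.4831 5.5152 10.4347] v=[-0.7045 1.8667 -2.1706]
Step 5: x=[1.4636 5.7196 10.1793] v=[-0.1947 2.0442 -2.5545]
Step 6: x=[1.5000 5.9281 9.8947] v=[0.3638 2.0849 -2.8464]
Step 7: x=[1.5949 6.1274 9.5907] v=[0.9494 1.9926 -3.0397]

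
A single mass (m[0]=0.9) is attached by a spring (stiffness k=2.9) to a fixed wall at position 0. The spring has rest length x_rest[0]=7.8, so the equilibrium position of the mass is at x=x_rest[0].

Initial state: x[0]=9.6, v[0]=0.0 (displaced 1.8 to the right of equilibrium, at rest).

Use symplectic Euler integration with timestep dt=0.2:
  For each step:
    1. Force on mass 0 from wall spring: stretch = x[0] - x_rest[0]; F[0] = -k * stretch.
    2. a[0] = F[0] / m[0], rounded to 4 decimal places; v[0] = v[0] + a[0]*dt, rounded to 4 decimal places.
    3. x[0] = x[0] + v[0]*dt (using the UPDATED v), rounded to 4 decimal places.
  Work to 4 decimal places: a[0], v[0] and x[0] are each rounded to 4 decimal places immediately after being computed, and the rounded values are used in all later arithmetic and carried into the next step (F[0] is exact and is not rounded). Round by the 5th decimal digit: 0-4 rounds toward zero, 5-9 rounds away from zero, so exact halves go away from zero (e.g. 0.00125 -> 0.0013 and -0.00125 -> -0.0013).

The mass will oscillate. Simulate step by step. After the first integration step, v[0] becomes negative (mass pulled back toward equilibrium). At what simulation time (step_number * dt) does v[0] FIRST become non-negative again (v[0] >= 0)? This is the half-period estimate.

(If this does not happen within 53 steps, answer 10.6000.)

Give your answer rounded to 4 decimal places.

Step 0: x=[9.6000] v=[0.0000]
Step 1: x=[9.3680] v=[-1.1600]
Step 2: x=[8.9339] v=[-2.1705]
Step 3: x=[8.3537] v=[-2.9012]
Step 4: x=[7.7021] v=[-3.2580]
Step 5: x=[7.0631] v=[-3.1949]
Step 6: x=[6.5191] v=[-2.7200]
Step 7: x=[6.1402] v=[-1.8945]
Step 8: x=[5.9752] v=[-0.8249]
Step 9: x=[6.0454] v=[0.3511]
First v>=0 after going negative at step 9, time=1.8000

Answer: 1.8000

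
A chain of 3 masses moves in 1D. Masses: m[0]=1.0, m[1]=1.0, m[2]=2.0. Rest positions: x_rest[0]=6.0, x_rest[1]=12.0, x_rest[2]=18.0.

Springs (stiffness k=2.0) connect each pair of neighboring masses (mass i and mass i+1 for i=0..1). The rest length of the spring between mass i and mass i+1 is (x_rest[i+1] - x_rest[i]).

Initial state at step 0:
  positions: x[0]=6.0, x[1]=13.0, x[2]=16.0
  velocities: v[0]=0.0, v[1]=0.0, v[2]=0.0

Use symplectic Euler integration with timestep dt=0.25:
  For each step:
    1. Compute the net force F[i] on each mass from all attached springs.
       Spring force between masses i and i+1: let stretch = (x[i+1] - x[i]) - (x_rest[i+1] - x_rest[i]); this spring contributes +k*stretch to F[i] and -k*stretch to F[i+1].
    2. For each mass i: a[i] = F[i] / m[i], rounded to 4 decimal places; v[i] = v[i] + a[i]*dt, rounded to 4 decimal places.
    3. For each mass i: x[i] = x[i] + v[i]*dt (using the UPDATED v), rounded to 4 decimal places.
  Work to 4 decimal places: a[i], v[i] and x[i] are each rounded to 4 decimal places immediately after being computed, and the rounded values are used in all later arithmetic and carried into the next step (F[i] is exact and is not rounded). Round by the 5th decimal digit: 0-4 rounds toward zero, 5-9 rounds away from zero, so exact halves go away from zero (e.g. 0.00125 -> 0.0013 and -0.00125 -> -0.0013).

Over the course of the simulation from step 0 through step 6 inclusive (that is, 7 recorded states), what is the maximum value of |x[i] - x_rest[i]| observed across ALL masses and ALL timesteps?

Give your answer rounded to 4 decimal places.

Step 0: x=[6.0000 13.0000 16.0000] v=[0.0000 0.0000 0.0000]
Step 1: x=[6.1250 12.5000 16.1875] v=[0.5000 -2.0000 0.7500]
Step 2: x=[6.2969 11.6641 16.5195] v=[0.6875 -3.3438 1.3281]
Step 3: x=[6.3897 10.7642 16.9231] v=[0.3711 -3.5997 1.6143]
Step 4: x=[6.2793 10.0873 17.3168] v=[-0.4417 -2.7075 1.5746]
Step 5: x=[5.8949 9.8381 17.6336] v=[-1.5377 -0.9968 1.2672]
Step 6: x=[5.2534 10.0705 17.8382] v=[-2.5661 0.9294 0.8183]
Max displacement = 2.1619

Answer: 2.1619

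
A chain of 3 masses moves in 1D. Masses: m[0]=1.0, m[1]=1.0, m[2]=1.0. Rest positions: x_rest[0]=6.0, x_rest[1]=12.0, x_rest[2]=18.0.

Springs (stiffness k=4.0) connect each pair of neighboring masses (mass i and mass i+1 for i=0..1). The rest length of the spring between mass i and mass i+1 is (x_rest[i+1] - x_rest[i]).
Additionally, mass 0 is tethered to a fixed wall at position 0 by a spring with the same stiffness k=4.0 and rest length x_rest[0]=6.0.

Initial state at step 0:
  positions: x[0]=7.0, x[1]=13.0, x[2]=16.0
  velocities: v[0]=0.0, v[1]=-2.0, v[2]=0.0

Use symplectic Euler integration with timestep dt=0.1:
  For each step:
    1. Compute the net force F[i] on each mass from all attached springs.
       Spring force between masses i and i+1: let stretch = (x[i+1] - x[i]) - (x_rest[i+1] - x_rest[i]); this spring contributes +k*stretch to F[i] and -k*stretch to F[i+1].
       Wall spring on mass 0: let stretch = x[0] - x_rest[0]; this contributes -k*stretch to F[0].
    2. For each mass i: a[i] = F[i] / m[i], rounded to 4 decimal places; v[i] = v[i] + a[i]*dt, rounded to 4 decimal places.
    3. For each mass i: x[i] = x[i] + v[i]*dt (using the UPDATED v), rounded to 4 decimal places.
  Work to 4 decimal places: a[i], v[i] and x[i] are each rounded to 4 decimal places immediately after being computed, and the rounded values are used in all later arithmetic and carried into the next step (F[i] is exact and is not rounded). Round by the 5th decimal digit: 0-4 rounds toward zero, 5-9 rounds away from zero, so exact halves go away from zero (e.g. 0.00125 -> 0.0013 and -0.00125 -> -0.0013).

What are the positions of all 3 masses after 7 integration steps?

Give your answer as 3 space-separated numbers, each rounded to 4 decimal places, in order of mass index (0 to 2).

Step 0: x=[7.0000 13.0000 16.0000] v=[0.0000 -2.0000 0.0000]
Step 1: x=[6.9600 12.6800 16.1200] v=[-0.4000 -3.2000 1.2000]
Step 2: x=[6.8704 12.2688 16.3424] v=[-0.8960 -4.1120 2.2240]
Step 3: x=[6.7219 11.8046 16.6419] v=[-1.4848 -4.6419 2.9946]
Step 4: x=[6.5079 11.3306 16.9879] v=[-2.1405 -4.7401 3.4597]
Step 5: x=[6.2264 10.8900 17.3476] v=[-2.8146 -4.4063 3.5968]
Step 6: x=[5.8824 10.5211 17.6890] v=[-3.4397 -3.6887 3.4138]
Step 7: x=[5.4887 10.2534 17.9837] v=[-3.9372 -2.6770 2.9466]

Answer: 5.4887 10.2534 17.9837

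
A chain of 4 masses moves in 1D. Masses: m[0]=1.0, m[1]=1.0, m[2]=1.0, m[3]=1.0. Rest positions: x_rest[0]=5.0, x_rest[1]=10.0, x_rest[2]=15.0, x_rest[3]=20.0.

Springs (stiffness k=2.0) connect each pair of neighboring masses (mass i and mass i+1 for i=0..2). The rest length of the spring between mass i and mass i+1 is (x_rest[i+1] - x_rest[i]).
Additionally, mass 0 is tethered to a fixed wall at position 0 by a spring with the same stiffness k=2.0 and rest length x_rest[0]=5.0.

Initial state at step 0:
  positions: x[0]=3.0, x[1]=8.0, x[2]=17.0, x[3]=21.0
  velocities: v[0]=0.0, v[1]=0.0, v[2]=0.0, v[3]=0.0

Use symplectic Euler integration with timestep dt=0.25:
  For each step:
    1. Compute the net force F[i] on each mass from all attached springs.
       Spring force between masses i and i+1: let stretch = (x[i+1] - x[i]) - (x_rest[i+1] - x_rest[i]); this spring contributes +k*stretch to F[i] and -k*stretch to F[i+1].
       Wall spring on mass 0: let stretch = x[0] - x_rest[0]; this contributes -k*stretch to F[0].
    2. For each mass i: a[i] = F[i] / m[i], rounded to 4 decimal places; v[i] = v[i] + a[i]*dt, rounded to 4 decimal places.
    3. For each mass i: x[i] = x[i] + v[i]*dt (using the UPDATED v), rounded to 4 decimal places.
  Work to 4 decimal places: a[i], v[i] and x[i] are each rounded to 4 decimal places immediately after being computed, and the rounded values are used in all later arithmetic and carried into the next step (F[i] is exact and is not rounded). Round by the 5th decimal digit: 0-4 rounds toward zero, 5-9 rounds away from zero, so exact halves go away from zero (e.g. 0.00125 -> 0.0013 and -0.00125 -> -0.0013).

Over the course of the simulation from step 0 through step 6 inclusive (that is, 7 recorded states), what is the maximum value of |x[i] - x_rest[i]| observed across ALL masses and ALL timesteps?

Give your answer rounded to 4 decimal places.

Step 0: x=[3.0000 8.0000 17.0000 21.0000] v=[0.0000 0.0000 0.0000 0.0000]
Step 1: x=[3.2500 8.5000 16.3750 21.1250] v=[1.0000 2.0000 -2.5000 0.5000]
Step 2: x=[3.7500 9.3281 15.3594 21.2813] v=[2.0000 3.3125 -4.0625 0.6250]
Step 3: x=[4.4785 10.2129 14.3301 21.3223] v=[2.9141 3.5391 -4.1172 0.1641]
Step 4: x=[5.3640 10.8955 13.6602 21.1143] v=[3.5421 2.7305 -2.6797 -0.8320]
Step 5: x=[6.2705 11.2323 13.5765 20.5995] v=[3.6259 1.3471 -0.3350 -2.0591]
Step 6: x=[7.0134 11.2419 14.0776 19.8319] v=[2.9716 0.0383 2.0044 -3.0706]
Max displacement = 2.0134

Answer: 2.0134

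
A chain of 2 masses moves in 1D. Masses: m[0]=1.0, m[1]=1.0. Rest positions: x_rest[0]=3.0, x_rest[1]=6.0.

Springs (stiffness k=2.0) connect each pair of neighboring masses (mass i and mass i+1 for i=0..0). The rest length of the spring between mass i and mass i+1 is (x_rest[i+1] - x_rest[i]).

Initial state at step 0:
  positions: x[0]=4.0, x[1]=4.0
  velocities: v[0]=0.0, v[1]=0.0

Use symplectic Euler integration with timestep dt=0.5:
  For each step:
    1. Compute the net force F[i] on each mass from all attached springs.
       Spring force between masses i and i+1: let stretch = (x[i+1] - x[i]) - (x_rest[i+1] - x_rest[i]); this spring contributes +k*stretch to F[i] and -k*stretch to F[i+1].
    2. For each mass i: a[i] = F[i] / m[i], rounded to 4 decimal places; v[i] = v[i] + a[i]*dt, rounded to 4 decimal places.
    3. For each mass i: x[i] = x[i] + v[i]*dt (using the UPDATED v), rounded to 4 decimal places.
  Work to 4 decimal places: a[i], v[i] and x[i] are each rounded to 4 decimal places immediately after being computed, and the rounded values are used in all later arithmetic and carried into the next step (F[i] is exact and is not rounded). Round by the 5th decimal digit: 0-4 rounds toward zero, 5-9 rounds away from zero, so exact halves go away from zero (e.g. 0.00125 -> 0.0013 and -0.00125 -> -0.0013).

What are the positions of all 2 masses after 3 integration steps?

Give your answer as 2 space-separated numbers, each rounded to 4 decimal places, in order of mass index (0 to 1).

Answer: 1.0000 7.0000

Derivation:
Step 0: x=[4.0000 4.0000] v=[0.0000 0.0000]
Step 1: x=[2.5000 5.5000] v=[-3.0000 3.0000]
Step 2: x=[1.0000 7.0000] v=[-3.0000 3.0000]
Step 3: x=[1.0000 7.0000] v=[0.0000 0.0000]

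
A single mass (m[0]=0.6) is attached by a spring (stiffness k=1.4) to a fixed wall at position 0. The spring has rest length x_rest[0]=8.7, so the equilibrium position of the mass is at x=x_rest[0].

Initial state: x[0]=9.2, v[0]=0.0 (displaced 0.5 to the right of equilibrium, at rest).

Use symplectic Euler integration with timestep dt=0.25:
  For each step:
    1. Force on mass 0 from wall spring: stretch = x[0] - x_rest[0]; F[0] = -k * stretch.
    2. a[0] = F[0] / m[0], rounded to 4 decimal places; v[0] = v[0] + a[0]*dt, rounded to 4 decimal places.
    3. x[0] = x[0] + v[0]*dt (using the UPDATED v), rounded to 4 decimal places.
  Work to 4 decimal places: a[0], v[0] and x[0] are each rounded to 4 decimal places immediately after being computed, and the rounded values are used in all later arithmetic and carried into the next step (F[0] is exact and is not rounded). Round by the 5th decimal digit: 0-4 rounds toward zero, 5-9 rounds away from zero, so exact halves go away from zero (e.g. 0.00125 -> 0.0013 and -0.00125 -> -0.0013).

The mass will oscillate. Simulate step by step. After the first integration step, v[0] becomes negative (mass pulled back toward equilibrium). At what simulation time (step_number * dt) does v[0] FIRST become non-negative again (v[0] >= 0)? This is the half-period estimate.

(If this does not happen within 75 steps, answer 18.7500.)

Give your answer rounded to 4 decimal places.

Step 0: x=[9.2000] v=[0.0000]
Step 1: x=[9.1271] v=[-0.2917]
Step 2: x=[8.9919] v=[-0.5409]
Step 3: x=[8.8141] v=[-0.7112]
Step 4: x=[8.6197] v=[-0.7778]
Step 5: x=[8.4370] v=[-0.7310]
Step 6: x=[8.2926] v=[-0.5776]
Step 7: x=[8.2076] v=[-0.3400]
Step 8: x=[8.1944] v=[-0.0528]
Step 9: x=[8.2549] v=[0.2421]
First v>=0 after going negative at step 9, time=2.2500

Answer: 2.2500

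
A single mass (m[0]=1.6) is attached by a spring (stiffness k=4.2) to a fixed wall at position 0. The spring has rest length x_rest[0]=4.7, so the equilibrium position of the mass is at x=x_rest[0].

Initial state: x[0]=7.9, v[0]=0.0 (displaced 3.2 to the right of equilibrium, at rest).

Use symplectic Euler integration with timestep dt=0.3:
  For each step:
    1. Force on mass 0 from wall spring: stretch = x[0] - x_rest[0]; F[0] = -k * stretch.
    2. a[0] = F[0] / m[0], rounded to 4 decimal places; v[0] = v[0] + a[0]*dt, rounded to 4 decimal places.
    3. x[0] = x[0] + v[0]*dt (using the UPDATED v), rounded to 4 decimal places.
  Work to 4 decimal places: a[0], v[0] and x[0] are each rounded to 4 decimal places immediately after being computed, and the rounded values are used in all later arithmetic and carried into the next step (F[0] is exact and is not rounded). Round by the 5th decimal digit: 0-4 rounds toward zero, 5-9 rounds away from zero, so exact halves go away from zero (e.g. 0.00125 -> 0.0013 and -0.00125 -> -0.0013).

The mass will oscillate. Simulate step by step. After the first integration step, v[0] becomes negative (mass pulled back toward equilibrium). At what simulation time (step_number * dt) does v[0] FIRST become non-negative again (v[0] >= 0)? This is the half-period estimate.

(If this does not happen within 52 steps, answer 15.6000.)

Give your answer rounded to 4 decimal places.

Step 0: x=[7.9000] v=[0.0000]
Step 1: x=[7.1440] v=[-2.5200]
Step 2: x=[5.8106] v=[-4.4447]
Step 3: x=[4.2148] v=[-5.3193]
Step 4: x=[2.7336] v=[-4.9372]
Step 5: x=[1.7170] v=[-3.3887]
Step 6: x=[1.4051] v=[-1.0396]
Step 7: x=[1.8716] v=[1.5551]
First v>=0 after going negative at step 7, time=2.1000

Answer: 2.1000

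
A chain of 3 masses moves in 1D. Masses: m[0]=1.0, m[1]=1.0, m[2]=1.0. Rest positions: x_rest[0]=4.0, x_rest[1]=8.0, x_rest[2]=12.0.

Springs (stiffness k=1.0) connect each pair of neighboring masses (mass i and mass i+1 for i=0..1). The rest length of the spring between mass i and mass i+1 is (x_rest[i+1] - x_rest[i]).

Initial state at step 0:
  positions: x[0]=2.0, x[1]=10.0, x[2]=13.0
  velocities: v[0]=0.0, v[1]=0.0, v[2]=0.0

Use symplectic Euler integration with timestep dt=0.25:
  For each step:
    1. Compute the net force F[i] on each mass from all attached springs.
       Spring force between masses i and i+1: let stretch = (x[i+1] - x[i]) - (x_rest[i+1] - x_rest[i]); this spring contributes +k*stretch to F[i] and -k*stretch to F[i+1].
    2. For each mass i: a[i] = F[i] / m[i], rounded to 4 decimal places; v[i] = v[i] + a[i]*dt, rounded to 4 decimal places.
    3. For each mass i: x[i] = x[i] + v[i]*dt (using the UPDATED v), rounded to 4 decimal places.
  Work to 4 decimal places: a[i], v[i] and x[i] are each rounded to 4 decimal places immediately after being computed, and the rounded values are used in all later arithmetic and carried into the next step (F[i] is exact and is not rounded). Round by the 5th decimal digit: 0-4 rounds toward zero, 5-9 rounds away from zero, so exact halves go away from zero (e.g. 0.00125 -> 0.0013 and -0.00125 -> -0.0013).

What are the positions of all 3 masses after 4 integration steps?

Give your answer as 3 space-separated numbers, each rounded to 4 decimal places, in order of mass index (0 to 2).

Step 0: x=[2.0000 10.0000 13.0000] v=[0.0000 0.0000 0.0000]
Step 1: x=[2.2500 9.6875 13.0625] v=[1.0000 -1.2500 0.2500]
Step 2: x=[2.7149 9.1211 13.1641] v=[1.8594 -2.2656 0.4063]
Step 3: x=[3.3302 8.4070 13.2630] v=[2.4610 -2.8564 0.3956]
Step 4: x=[4.0128 7.6791 13.3084] v=[2.7302 -2.9116 0.1816]

Answer: 4.0128 7.6791 13.3084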